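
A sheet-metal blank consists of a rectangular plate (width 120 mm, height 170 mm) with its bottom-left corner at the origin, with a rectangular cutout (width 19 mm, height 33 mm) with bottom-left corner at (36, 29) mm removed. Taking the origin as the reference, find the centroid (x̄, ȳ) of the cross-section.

x̄ = 60.46 mm, ȳ = 86.25 mm

plate: A = 120 × 170 = 20400.00, centroid at (60.00, 85.00).
hole: A = −(19 × 33) = -627.00, centroid at (45.50, 45.50).
ΣA = 19773.00 mm²
ΣAx̄ = (20400.00)(60.00) + (-627.00)(45.50) = 1195471.50 mm³
ΣAȳ = (20400.00)(85.00) + (-627.00)(45.50) = 1705471.50 mm³
x̄ = 1195471.50 / 19773.00 = 60.46 mm
ȳ = 1705471.50 / 19773.00 = 86.25 mm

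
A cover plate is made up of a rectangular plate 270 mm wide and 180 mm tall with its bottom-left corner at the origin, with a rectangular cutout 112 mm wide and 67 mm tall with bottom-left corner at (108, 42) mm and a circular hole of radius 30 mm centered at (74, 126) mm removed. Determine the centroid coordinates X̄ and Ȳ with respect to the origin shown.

plate: A = 270 × 180 = 48600.00, centroid at (135.00, 90.00).
hole 1: A = −(112 × 67) = -7504.00, centroid at (164.00, 75.50).
hole 2: A = −π·30² = -2827.43, centroid at (74.00, 126.00).
ΣA = 38268.57 mm², ΣAX̄ = 5121113.93 mm³, ΣAȲ = 3451191.39 mm³.
X̄ = 5121113.93/38268.57 = 133.82 mm; Ȳ = 3451191.39/38268.57 = 90.18 mm.

X̄ = 133.82 mm, Ȳ = 90.18 mm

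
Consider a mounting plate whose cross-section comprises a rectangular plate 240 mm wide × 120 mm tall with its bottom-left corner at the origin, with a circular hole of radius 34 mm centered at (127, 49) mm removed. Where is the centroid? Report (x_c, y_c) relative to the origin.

x_c = 118.99 mm, y_c = 61.59 mm

plate: A = 240 × 120 = 28800.00, centroid at (120.00, 60.00).
hole: A = −π·34² = -3631.68, centroid at (127.00, 49.00).
ΣA = 25168.32 mm², ΣAx_c = 2994776.50 mm³, ΣAy_c = 1550047.63 mm³.
x_c = 2994776.50/25168.32 = 118.99 mm; y_c = 1550047.63/25168.32 = 61.59 mm.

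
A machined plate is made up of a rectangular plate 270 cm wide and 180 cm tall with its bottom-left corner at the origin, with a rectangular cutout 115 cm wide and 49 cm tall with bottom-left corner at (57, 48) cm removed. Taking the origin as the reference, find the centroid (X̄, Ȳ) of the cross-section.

X̄ = 137.69 cm, Ȳ = 92.30 cm

plate: A = 270 × 180 = 48600.00, centroid at (135.00, 90.00).
hole: A = −(115 × 49) = -5635.00, centroid at (114.50, 72.50).
ΣA = 42965.00 cm²
ΣAX̄ = (48600.00)(135.00) + (-5635.00)(114.50) = 5915792.50 cm³
ΣAȲ = (48600.00)(90.00) + (-5635.00)(72.50) = 3965462.50 cm³
X̄ = 5915792.50 / 42965.00 = 137.69 cm
Ȳ = 3965462.50 / 42965.00 = 92.30 cm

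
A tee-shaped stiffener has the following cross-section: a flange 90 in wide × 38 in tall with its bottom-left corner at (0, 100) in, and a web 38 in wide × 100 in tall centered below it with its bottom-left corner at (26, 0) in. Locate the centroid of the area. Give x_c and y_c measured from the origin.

Part | A | x̄ᵢ | ȳᵢ | A·x̄ᵢ | A·ȳᵢ
web | 3800.00 | 45.00 | 50.00 | 171000.00 | 190000.00
flange | 3420.00 | 45.00 | 119.00 | 153900.00 | 406980.00
Σ | 7220.00 |  |  | 324900.00 | 596980.00
x_c = 324900.00 / 7220.00 = 45.00 in
y_c = 596980.00 / 7220.00 = 82.68 in

x_c = 45.00 in, y_c = 82.68 in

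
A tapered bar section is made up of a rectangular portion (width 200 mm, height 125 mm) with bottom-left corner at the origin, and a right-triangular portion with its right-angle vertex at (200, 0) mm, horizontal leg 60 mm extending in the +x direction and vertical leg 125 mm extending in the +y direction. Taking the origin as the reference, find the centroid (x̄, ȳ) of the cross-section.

x̄ = 115.65 mm, ȳ = 59.78 mm

rectangular portion: A = 200 × 125 = 25000.00, centroid at (100.00, 62.50).
triangular portion: A = ½·60·125 = 3750.00, centroid at (220.00, 41.67).
ΣA = 28750.00 mm²
ΣAx̄ = (25000.00)(100.00) + (3750.00)(220.00) = 3325000.00 mm³
ΣAȳ = (25000.00)(62.50) + (3750.00)(41.67) = 1718750.00 mm³
x̄ = 3325000.00 / 28750.00 = 115.65 mm
ȳ = 1718750.00 / 28750.00 = 59.78 mm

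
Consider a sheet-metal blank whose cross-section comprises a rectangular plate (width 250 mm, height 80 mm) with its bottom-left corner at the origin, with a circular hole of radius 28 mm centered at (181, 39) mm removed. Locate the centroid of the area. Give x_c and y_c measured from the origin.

Part | A | x̄ᵢ | ȳᵢ | A·x̄ᵢ | A·ȳᵢ
plate | 20000.00 | 125.00 | 40.00 | 2500000.00 | 800000.00
hole | -2463.01 | 181.00 | 39.00 | -445804.56 | -96057.34
Σ | 17536.99 |  |  | 2054195.44 | 703942.66
x_c = 2054195.44 / 17536.99 = 117.13 mm
y_c = 703942.66 / 17536.99 = 40.14 mm

x_c = 117.13 mm, y_c = 40.14 mm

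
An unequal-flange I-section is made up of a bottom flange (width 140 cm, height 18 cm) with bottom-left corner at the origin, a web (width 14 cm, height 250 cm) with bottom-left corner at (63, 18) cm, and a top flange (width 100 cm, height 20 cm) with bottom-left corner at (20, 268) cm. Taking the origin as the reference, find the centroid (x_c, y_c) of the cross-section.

bottom flange: A = 140 × 18 = 2520.00, centroid at (70.00, 9.00).
web: A = 14 × 250 = 3500.00, centroid at (70.00, 143.00).
top flange: A = 100 × 20 = 2000.00, centroid at (70.00, 278.00).
ΣA = 8020.00 cm²
ΣAx_c = (2520.00)(70.00) + (3500.00)(70.00) + (2000.00)(70.00) = 561400.00 cm³
ΣAy_c = (2520.00)(9.00) + (3500.00)(143.00) + (2000.00)(278.00) = 1079180.00 cm³
x_c = 561400.00 / 8020.00 = 70.00 cm
y_c = 1079180.00 / 8020.00 = 134.56 cm

x_c = 70.00 cm, y_c = 134.56 cm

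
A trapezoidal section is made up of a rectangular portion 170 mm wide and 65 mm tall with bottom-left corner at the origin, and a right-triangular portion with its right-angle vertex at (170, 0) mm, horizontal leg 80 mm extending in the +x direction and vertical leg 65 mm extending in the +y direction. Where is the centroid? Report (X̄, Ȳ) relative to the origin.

X̄ = 106.27 mm, Ȳ = 30.44 mm

rectangular portion: A = 170 × 65 = 11050.00, centroid at (85.00, 32.50).
triangular portion: A = ½·80·65 = 2600.00, centroid at (196.67, 21.67).
ΣA = 13650.00 mm²
ΣAX̄ = (11050.00)(85.00) + (2600.00)(196.67) = 1450583.33 mm³
ΣAȲ = (11050.00)(32.50) + (2600.00)(21.67) = 415458.33 mm³
X̄ = 1450583.33 / 13650.00 = 106.27 mm
Ȳ = 415458.33 / 13650.00 = 30.44 mm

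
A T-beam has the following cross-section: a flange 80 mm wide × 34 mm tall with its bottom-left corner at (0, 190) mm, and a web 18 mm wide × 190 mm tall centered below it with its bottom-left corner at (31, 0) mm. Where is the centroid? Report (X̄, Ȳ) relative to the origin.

X̄ = 40.00 mm, Ȳ = 144.62 mm

Part | A | x̄ᵢ | ȳᵢ | A·x̄ᵢ | A·ȳᵢ
web | 3420.00 | 40.00 | 95.00 | 136800.00 | 324900.00
flange | 2720.00 | 40.00 | 207.00 | 108800.00 | 563040.00
Σ | 6140.00 |  |  | 245600.00 | 887940.00
X̄ = 245600.00 / 6140.00 = 40.00 mm
Ȳ = 887940.00 / 6140.00 = 144.62 mm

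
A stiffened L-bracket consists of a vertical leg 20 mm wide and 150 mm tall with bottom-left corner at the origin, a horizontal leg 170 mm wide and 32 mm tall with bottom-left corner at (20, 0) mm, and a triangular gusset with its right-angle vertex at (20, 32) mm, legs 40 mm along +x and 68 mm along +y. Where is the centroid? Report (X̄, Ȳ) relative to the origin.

X̄ = 65.97 mm, Ȳ = 39.43 mm

vertical leg: A = 20 × 150 = 3000.00, centroid at (10.00, 75.00).
horizontal leg: A = 170 × 32 = 5440.00, centroid at (105.00, 16.00).
gusset: A = ½·40·68 = 1360.00, centroid at (33.33, 54.67).
ΣA = 9800.00 mm², ΣAX̄ = 646533.33 mm³, ΣAȲ = 386386.67 mm³.
X̄ = 646533.33/9800.00 = 65.97 mm; Ȳ = 386386.67/9800.00 = 39.43 mm.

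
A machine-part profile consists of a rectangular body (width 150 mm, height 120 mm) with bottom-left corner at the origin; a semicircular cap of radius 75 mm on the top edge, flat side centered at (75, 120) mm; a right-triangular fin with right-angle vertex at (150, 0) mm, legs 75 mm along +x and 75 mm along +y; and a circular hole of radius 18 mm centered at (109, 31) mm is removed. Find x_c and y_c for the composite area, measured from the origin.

x_c = 83.61 mm, y_c = 85.93 mm

rectangular body: A = 150 × 120 = 18000.00, centroid at (75.00, 60.00).
semicircular top: A = ½π·75² = 8835.73, centroid at (75.00, 151.83).
triangular fin: A = ½·75·75 = 2812.50, centroid at (175.00, 25.00).
hole: A = −π·18² = -1017.88, centroid at (109.00, 31.00).
ΣA = 28630.35 mm²
ΣAx_c = (18000.00)(75.00) + (8835.73)(75.00) + (2812.50)(175.00) + (-1017.88)(109.00) = 2393918.71 mm³
ΣAy_c = (18000.00)(60.00) + (8835.73)(151.83) + (2812.50)(25.00) + (-1017.88)(31.00) = 2460295.86 mm³
x_c = 2393918.71 / 28630.35 = 83.61 mm
y_c = 2460295.86 / 28630.35 = 85.93 mm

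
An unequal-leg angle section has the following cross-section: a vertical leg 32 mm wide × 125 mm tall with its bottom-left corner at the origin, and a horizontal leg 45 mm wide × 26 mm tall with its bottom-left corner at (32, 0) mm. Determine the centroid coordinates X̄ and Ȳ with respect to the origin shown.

X̄ = 24.71 mm, Ȳ = 51.30 mm

vertical leg: A = 32 × 125 = 4000.00, centroid at (16.00, 62.50).
horizontal leg: A = 45 × 26 = 1170.00, centroid at (54.50, 13.00).
ΣA = 5170.00 mm², ΣAX̄ = 127765.00 mm³, ΣAȲ = 265210.00 mm³.
X̄ = 127765.00/5170.00 = 24.71 mm; Ȳ = 265210.00/5170.00 = 51.30 mm.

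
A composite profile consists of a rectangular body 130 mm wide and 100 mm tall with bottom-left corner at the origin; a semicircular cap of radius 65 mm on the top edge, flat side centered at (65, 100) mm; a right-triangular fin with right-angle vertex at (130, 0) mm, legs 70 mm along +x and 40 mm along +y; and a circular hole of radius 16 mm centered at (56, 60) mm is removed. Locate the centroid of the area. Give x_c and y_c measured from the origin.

rectangular body: A = 130 × 100 = 13000.00, centroid at (65.00, 50.00).
semicircular top: A = ½π·65² = 6636.61, centroid at (65.00, 127.59).
triangular fin: A = ½·70·40 = 1400.00, centroid at (153.33, 13.33).
hole: A = −π·16² = -804.25, centroid at (56.00, 60.00).
ΣA = 20232.37 mm²
ΣAx_c = (13000.00)(65.00) + (6636.61)(65.00) + (1400.00)(153.33) + (-804.25)(56.00) = 1446008.74 mm³
ΣAy_c = (13000.00)(50.00) + (6636.61)(127.59) + (1400.00)(13.33) + (-804.25)(60.00) = 1467156.58 mm³
x_c = 1446008.74 / 20232.37 = 71.47 mm
y_c = 1467156.58 / 20232.37 = 72.52 mm

x_c = 71.47 mm, y_c = 72.52 mm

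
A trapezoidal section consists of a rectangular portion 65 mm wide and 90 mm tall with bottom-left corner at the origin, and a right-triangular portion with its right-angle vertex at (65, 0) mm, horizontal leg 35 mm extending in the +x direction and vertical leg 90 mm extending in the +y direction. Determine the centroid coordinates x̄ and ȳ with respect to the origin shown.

rectangular portion: A = 65 × 90 = 5850.00, centroid at (32.50, 45.00).
triangular portion: A = ½·35·90 = 1575.00, centroid at (76.67, 30.00).
ΣA = 7425.00 mm²
ΣAx̄ = (5850.00)(32.50) + (1575.00)(76.67) = 310875.00 mm³
ΣAȳ = (5850.00)(45.00) + (1575.00)(30.00) = 310500.00 mm³
x̄ = 310875.00 / 7425.00 = 41.87 mm
ȳ = 310500.00 / 7425.00 = 41.82 mm

x̄ = 41.87 mm, ȳ = 41.82 mm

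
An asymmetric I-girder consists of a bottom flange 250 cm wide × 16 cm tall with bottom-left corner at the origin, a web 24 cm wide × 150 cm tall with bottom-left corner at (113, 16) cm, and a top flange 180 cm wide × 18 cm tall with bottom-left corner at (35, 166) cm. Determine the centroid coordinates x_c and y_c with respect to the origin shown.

x_c = 125.00 cm, y_c = 85.48 cm

Part | A | x̄ᵢ | ȳᵢ | A·x̄ᵢ | A·ȳᵢ
bottom flange | 4000.00 | 125.00 | 8.00 | 500000.00 | 32000.00
web | 3600.00 | 125.00 | 91.00 | 450000.00 | 327600.00
top flange | 3240.00 | 125.00 | 175.00 | 405000.00 | 567000.00
Σ | 10840.00 |  |  | 1355000.00 | 926600.00
x_c = 1355000.00 / 10840.00 = 125.00 cm
y_c = 926600.00 / 10840.00 = 85.48 cm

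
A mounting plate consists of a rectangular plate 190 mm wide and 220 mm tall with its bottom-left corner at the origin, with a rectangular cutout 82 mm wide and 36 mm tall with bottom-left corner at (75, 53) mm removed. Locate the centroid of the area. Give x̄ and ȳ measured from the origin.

x̄ = 93.40 mm, ȳ = 112.96 mm

plate: A = 190 × 220 = 41800.00, centroid at (95.00, 110.00).
hole: A = −(82 × 36) = -2952.00, centroid at (116.00, 71.00).
ΣA = 38848.00 mm²
ΣAx̄ = (41800.00)(95.00) + (-2952.00)(116.00) = 3628568.00 mm³
ΣAȳ = (41800.00)(110.00) + (-2952.00)(71.00) = 4388408.00 mm³
x̄ = 3628568.00 / 38848.00 = 93.40 mm
ȳ = 4388408.00 / 38848.00 = 112.96 mm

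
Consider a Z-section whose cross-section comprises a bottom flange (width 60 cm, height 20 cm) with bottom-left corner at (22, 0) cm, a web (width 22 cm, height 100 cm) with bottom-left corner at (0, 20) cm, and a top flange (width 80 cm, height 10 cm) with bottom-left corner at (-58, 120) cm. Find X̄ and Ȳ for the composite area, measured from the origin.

Part | A | x̄ᵢ | ȳᵢ | A·x̄ᵢ | A·ȳᵢ
bottom flange | 1200.00 | 52.00 | 10.00 | 62400.00 | 12000.00
web | 2200.00 | 11.00 | 70.00 | 24200.00 | 154000.00
top flange | 800.00 | -18.00 | 125.00 | -14400.00 | 100000.00
Σ | 4200.00 |  |  | 72200.00 | 266000.00
X̄ = 72200.00 / 4200.00 = 17.19 cm
Ȳ = 266000.00 / 4200.00 = 63.33 cm

X̄ = 17.19 cm, Ȳ = 63.33 cm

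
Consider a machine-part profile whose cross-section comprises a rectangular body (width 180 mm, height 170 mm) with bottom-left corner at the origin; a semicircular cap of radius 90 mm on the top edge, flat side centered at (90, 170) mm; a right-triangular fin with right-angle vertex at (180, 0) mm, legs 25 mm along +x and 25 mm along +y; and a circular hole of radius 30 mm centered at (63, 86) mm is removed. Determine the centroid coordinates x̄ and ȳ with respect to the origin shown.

rectangular body: A = 180 × 170 = 30600.00, centroid at (90.00, 85.00).
semicircular top: A = ½π·90² = 12723.45, centroid at (90.00, 208.20).
triangular fin: A = ½·25·25 = 312.50, centroid at (188.33, 8.33).
hole: A = −π·30² = -2827.43, centroid at (63.00, 86.00).
ΣA = 40808.52 mm², ΣAx̄ = 3779836.39 mm³, ΣAȳ = 5009431.44 mm³.
x̄ = 3779836.39/40808.52 = 92.62 mm; ȳ = 5009431.44/40808.52 = 122.75 mm.

x̄ = 92.62 mm, ȳ = 122.75 mm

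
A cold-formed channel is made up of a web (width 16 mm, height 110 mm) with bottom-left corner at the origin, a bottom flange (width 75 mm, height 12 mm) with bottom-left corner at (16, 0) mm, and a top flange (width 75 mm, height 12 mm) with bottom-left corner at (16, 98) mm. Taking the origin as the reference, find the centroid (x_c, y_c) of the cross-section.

x_c = 31.01 mm, y_c = 55.00 mm

Part | A | x̄ᵢ | ȳᵢ | A·x̄ᵢ | A·ȳᵢ
web | 1760.00 | 8.00 | 55.00 | 14080.00 | 96800.00
bottom flange | 900.00 | 53.50 | 6.00 | 48150.00 | 5400.00
top flange | 900.00 | 53.50 | 104.00 | 48150.00 | 93600.00
Σ | 3560.00 |  |  | 110380.00 | 195800.00
x_c = 110380.00 / 3560.00 = 31.01 mm
y_c = 195800.00 / 3560.00 = 55.00 mm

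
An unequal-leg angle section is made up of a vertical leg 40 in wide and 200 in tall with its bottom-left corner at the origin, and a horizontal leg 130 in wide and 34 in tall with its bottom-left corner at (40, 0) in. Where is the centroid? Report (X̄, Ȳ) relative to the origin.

X̄ = 50.25 in, Ȳ = 70.46 in

vertical leg: A = 40 × 200 = 8000.00, centroid at (20.00, 100.00).
horizontal leg: A = 130 × 34 = 4420.00, centroid at (105.00, 17.00).
ΣA = 12420.00 in²
ΣAX̄ = (8000.00)(20.00) + (4420.00)(105.00) = 624100.00 in³
ΣAȲ = (8000.00)(100.00) + (4420.00)(17.00) = 875140.00 in³
X̄ = 624100.00 / 12420.00 = 50.25 in
Ȳ = 875140.00 / 12420.00 = 70.46 in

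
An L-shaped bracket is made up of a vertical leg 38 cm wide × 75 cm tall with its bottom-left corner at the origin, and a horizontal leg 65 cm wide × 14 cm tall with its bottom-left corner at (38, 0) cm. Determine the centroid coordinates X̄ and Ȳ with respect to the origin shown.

vertical leg: A = 38 × 75 = 2850.00, centroid at (19.00, 37.50).
horizontal leg: A = 65 × 14 = 910.00, centroid at (70.50, 7.00).
ΣA = 3760.00 cm², ΣAX̄ = 118305.00 cm³, ΣAȲ = 113245.00 cm³.
X̄ = 118305.00/3760.00 = 31.46 cm; Ȳ = 113245.00/3760.00 = 30.12 cm.

X̄ = 31.46 cm, Ȳ = 30.12 cm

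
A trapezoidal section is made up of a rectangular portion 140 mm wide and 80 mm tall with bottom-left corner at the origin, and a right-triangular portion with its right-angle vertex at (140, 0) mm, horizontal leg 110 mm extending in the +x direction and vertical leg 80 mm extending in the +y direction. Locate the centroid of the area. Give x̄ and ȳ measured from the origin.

x̄ = 100.09 mm, ȳ = 36.24 mm

rectangular portion: A = 140 × 80 = 11200.00, centroid at (70.00, 40.00).
triangular portion: A = ½·110·80 = 4400.00, centroid at (176.67, 26.67).
ΣA = 15600.00 mm²
ΣAx̄ = (11200.00)(70.00) + (4400.00)(176.67) = 1561333.33 mm³
ΣAȳ = (11200.00)(40.00) + (4400.00)(26.67) = 565333.33 mm³
x̄ = 1561333.33 / 15600.00 = 100.09 mm
ȳ = 565333.33 / 15600.00 = 36.24 mm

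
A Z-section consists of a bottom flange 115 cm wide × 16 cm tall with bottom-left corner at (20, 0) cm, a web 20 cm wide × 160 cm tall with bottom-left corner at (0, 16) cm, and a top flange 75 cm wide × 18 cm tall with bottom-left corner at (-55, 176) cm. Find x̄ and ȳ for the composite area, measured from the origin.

x̄ = 23.63 cm, ȳ = 89.46 cm

bottom flange: A = 115 × 16 = 1840.00, centroid at (77.50, 8.00).
web: A = 20 × 160 = 3200.00, centroid at (10.00, 96.00).
top flange: A = 75 × 18 = 1350.00, centroid at (-17.50, 185.00).
ΣA = 6390.00 cm², ΣAx̄ = 150975.00 cm³, ΣAȳ = 571670.00 cm³.
x̄ = 150975.00/6390.00 = 23.63 cm; ȳ = 571670.00/6390.00 = 89.46 cm.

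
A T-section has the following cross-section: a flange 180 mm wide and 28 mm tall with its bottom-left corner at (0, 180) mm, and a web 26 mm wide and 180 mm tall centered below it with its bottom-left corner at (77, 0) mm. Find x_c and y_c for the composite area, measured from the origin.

x_c = 90.00 mm, y_c = 143.93 mm

Part | A | x̄ᵢ | ȳᵢ | A·x̄ᵢ | A·ȳᵢ
web | 4680.00 | 90.00 | 90.00 | 421200.00 | 421200.00
flange | 5040.00 | 90.00 | 194.00 | 453600.00 | 977760.00
Σ | 9720.00 |  |  | 874800.00 | 1398960.00
x_c = 874800.00 / 9720.00 = 90.00 mm
y_c = 1398960.00 / 9720.00 = 143.93 mm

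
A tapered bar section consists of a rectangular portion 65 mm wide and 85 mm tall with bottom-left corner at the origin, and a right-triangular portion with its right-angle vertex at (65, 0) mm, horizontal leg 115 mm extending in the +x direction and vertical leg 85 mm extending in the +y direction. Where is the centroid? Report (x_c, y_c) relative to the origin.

rectangular portion: A = 65 × 85 = 5525.00, centroid at (32.50, 42.50).
triangular portion: A = ½·115·85 = 4887.50, centroid at (103.33, 28.33).
ΣA = 10412.50 mm², ΣAx_c = 684604.17 mm³, ΣAy_c = 373291.67 mm³.
x_c = 684604.17/10412.50 = 65.75 mm; y_c = 373291.67/10412.50 = 35.85 mm.

x_c = 65.75 mm, y_c = 35.85 mm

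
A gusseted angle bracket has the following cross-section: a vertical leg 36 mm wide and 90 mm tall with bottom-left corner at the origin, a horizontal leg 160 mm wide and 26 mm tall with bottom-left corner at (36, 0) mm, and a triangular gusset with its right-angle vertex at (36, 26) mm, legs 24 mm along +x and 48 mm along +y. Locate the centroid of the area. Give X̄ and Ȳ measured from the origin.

X̄ = 70.99 mm, Ȳ = 28.09 mm

vertical leg: A = 36 × 90 = 3240.00, centroid at (18.00, 45.00).
horizontal leg: A = 160 × 26 = 4160.00, centroid at (116.00, 13.00).
gusset: A = ½·24·48 = 576.00, centroid at (44.00, 42.00).
ΣA = 7976.00 mm²
ΣAX̄ = (3240.00)(18.00) + (4160.00)(116.00) + (576.00)(44.00) = 566224.00 mm³
ΣAȲ = (3240.00)(45.00) + (4160.00)(13.00) + (576.00)(42.00) = 224072.00 mm³
X̄ = 566224.00 / 7976.00 = 70.99 mm
Ȳ = 224072.00 / 7976.00 = 28.09 mm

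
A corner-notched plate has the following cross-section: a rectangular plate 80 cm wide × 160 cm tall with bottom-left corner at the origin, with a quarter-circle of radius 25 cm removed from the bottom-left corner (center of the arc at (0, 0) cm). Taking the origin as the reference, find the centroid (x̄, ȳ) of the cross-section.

x̄ = 41.17 cm, ȳ = 82.77 cm

Part | A | x̄ᵢ | ȳᵢ | A·x̄ᵢ | A·ȳᵢ
plate | 12800.00 | 40.00 | 80.00 | 512000.00 | 1024000.00
removed quarter-circle | -490.87 | 10.61 | 10.61 | -5208.33 | -5208.33
Σ | 12309.13 |  |  | 506791.67 | 1018791.67
x̄ = 506791.67 / 12309.13 = 41.17 cm
ȳ = 1018791.67 / 12309.13 = 82.77 cm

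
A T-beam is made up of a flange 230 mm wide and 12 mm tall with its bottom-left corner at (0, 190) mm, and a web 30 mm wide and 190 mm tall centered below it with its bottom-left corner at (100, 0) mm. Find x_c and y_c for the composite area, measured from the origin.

x_c = 115.00 mm, y_c = 127.95 mm

Part | A | x̄ᵢ | ȳᵢ | A·x̄ᵢ | A·ȳᵢ
web | 5700.00 | 115.00 | 95.00 | 655500.00 | 541500.00
flange | 2760.00 | 115.00 | 196.00 | 317400.00 | 540960.00
Σ | 8460.00 |  |  | 972900.00 | 1082460.00
x_c = 972900.00 / 8460.00 = 115.00 mm
y_c = 1082460.00 / 8460.00 = 127.95 mm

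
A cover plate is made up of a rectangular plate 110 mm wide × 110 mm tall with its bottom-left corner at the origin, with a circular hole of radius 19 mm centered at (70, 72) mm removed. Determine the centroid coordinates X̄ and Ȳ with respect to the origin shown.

X̄ = 53.45 mm, Ȳ = 53.24 mm

plate: A = 110 × 110 = 12100.00, centroid at (55.00, 55.00).
hole: A = −π·19² = -1134.11, centroid at (70.00, 72.00).
ΣA = 10965.89 mm²
ΣAX̄ = (12100.00)(55.00) + (-1134.11)(70.00) = 586111.95 mm³
ΣAȲ = (12100.00)(55.00) + (-1134.11)(72.00) = 583843.72 mm³
X̄ = 586111.95 / 10965.89 = 53.45 mm
Ȳ = 583843.72 / 10965.89 = 53.24 mm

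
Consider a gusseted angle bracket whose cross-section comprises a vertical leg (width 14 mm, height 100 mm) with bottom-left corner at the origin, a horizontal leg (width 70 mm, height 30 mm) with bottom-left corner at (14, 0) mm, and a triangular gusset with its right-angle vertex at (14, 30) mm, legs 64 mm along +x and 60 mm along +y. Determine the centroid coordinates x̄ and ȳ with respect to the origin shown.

vertical leg: A = 14 × 100 = 1400.00, centroid at (7.00, 50.00).
horizontal leg: A = 70 × 30 = 2100.00, centroid at (49.00, 15.00).
gusset: A = ½·64·60 = 1920.00, centroid at (35.33, 50.00).
ΣA = 5420.00 mm², ΣAx̄ = 180540.00 mm³, ΣAȳ = 197500.00 mm³.
x̄ = 180540.00/5420.00 = 33.31 mm; ȳ = 197500.00/5420.00 = 36.44 mm.

x̄ = 33.31 mm, ȳ = 36.44 mm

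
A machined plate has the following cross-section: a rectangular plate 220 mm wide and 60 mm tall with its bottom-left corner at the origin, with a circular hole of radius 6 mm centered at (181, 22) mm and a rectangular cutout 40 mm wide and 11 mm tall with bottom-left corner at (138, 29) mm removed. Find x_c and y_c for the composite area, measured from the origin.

x_c = 107.70 mm, y_c = 29.91 mm

Part | A | x̄ᵢ | ȳᵢ | A·x̄ᵢ | A·ȳᵢ
plate | 13200.00 | 110.00 | 30.00 | 1452000.00 | 396000.00
hole 1 | -113.10 | 181.00 | 22.00 | -20470.62 | -2488.14
hole 2 | -440.00 | 158.00 | 34.50 | -69520.00 | -15180.00
Σ | 12646.90 |  |  | 1362009.38 | 378331.86
x_c = 1362009.38 / 12646.90 = 107.70 mm
y_c = 378331.86 / 12646.90 = 29.91 mm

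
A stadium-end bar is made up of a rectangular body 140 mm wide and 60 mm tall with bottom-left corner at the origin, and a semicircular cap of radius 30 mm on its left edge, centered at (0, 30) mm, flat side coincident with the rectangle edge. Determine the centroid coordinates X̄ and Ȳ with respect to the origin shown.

X̄ = 58.08 mm, Ȳ = 30.00 mm

rectangular body: A = 140 × 60 = 8400.00, centroid at (70.00, 30.00).
semicircular end: A = ½π·30² = 1413.72, centroid at (-12.73, 30.00).
ΣA = 9813.72 mm²
ΣAX̄ = (8400.00)(70.00) + (1413.72)(-12.73) = 570000.00 mm³
ΣAȲ = (8400.00)(30.00) + (1413.72)(30.00) = 294411.50 mm³
X̄ = 570000.00 / 9813.72 = 58.08 mm
Ȳ = 294411.50 / 9813.72 = 30.00 mm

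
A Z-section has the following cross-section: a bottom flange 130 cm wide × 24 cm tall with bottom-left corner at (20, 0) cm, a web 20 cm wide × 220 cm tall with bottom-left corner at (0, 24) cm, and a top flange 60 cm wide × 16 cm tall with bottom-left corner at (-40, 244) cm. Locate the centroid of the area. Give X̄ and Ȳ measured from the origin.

bottom flange: A = 130 × 24 = 3120.00, centroid at (85.00, 12.00).
web: A = 20 × 220 = 4400.00, centroid at (10.00, 134.00).
top flange: A = 60 × 16 = 960.00, centroid at (-10.00, 252.00).
ΣA = 8480.00 cm², ΣAX̄ = 299600.00 cm³, ΣAȲ = 868960.00 cm³.
X̄ = 299600.00/8480.00 = 35.33 cm; Ȳ = 868960.00/8480.00 = 102.47 cm.

X̄ = 35.33 cm, Ȳ = 102.47 cm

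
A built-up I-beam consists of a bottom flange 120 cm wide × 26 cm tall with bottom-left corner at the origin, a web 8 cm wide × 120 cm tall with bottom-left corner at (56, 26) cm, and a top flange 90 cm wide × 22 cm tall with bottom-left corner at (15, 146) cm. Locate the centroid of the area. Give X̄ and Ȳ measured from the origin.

X̄ = 60.00 cm, Ȳ = 71.61 cm

bottom flange: A = 120 × 26 = 3120.00, centroid at (60.00, 13.00).
web: A = 8 × 120 = 960.00, centroid at (60.00, 86.00).
top flange: A = 90 × 22 = 1980.00, centroid at (60.00, 157.00).
ΣA = 6060.00 cm²
ΣAX̄ = (3120.00)(60.00) + (960.00)(60.00) + (1980.00)(60.00) = 363600.00 cm³
ΣAȲ = (3120.00)(13.00) + (960.00)(86.00) + (1980.00)(157.00) = 433980.00 cm³
X̄ = 363600.00 / 6060.00 = 60.00 cm
Ȳ = 433980.00 / 6060.00 = 71.61 cm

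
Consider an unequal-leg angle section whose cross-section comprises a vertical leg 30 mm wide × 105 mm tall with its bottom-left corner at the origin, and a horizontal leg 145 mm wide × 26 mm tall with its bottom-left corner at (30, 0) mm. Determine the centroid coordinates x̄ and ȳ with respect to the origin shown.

x̄ = 62.67 mm, ȳ = 30.98 mm

vertical leg: A = 30 × 105 = 3150.00, centroid at (15.00, 52.50).
horizontal leg: A = 145 × 26 = 3770.00, centroid at (102.50, 13.00).
ΣA = 6920.00 mm², ΣAx̄ = 433675.00 mm³, ΣAȳ = 214385.00 mm³.
x̄ = 433675.00/6920.00 = 62.67 mm; ȳ = 214385.00/6920.00 = 30.98 mm.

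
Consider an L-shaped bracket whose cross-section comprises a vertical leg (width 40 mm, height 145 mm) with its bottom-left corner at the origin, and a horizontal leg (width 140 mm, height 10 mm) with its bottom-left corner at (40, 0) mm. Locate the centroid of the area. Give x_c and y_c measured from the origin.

x_c = 37.50 mm, y_c = 59.38 mm

Part | A | x̄ᵢ | ȳᵢ | A·x̄ᵢ | A·ȳᵢ
vertical leg | 5800.00 | 20.00 | 72.50 | 116000.00 | 420500.00
horizontal leg | 1400.00 | 110.00 | 5.00 | 154000.00 | 7000.00
Σ | 7200.00 |  |  | 270000.00 | 427500.00
x_c = 270000.00 / 7200.00 = 37.50 mm
y_c = 427500.00 / 7200.00 = 59.38 mm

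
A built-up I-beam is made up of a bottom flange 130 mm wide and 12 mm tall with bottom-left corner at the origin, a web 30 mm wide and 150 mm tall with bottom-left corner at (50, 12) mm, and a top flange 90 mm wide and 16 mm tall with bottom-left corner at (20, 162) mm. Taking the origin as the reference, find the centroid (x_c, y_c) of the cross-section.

x_c = 65.00 mm, y_c = 86.09 mm

Part | A | x̄ᵢ | ȳᵢ | A·x̄ᵢ | A·ȳᵢ
bottom flange | 1560.00 | 65.00 | 6.00 | 101400.00 | 9360.00
web | 4500.00 | 65.00 | 87.00 | 292500.00 | 391500.00
top flange | 1440.00 | 65.00 | 170.00 | 93600.00 | 244800.00
Σ | 7500.00 |  |  | 487500.00 | 645660.00
x_c = 487500.00 / 7500.00 = 65.00 mm
y_c = 645660.00 / 7500.00 = 86.09 mm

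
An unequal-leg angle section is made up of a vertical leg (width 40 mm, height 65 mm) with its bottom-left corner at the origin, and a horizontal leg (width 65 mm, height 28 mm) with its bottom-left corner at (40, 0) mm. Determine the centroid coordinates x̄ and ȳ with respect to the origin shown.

x̄ = 41.62 mm, ȳ = 24.88 mm

Part | A | x̄ᵢ | ȳᵢ | A·x̄ᵢ | A·ȳᵢ
vertical leg | 2600.00 | 20.00 | 32.50 | 52000.00 | 84500.00
horizontal leg | 1820.00 | 72.50 | 14.00 | 131950.00 | 25480.00
Σ | 4420.00 |  |  | 183950.00 | 109980.00
x̄ = 183950.00 / 4420.00 = 41.62 mm
ȳ = 109980.00 / 4420.00 = 24.88 mm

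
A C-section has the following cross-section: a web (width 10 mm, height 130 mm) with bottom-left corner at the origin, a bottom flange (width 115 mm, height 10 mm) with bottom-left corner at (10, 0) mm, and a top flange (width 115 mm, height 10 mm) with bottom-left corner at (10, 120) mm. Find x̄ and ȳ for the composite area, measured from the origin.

web: A = 10 × 130 = 1300.00, centroid at (5.00, 65.00).
bottom flange: A = 115 × 10 = 1150.00, centroid at (67.50, 5.00).
top flange: A = 115 × 10 = 1150.00, centroid at (67.50, 125.00).
ΣA = 3600.00 mm²
ΣAx̄ = (1300.00)(5.00) + (1150.00)(67.50) + (1150.00)(67.50) = 161750.00 mm³
ΣAȳ = (1300.00)(65.00) + (1150.00)(5.00) + (1150.00)(125.00) = 234000.00 mm³
x̄ = 161750.00 / 3600.00 = 44.93 mm
ȳ = 234000.00 / 3600.00 = 65.00 mm

x̄ = 44.93 mm, ȳ = 65.00 mm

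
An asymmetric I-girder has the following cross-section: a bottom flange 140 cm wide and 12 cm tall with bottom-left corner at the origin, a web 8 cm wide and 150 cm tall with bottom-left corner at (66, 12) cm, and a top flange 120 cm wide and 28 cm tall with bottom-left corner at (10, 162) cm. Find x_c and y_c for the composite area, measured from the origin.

Part | A | x̄ᵢ | ȳᵢ | A·x̄ᵢ | A·ȳᵢ
bottom flange | 1680.00 | 70.00 | 6.00 | 117600.00 | 10080.00
web | 1200.00 | 70.00 | 87.00 | 84000.00 | 104400.00
top flange | 3360.00 | 70.00 | 176.00 | 235200.00 | 591360.00
Σ | 6240.00 |  |  | 436800.00 | 705840.00
x_c = 436800.00 / 6240.00 = 70.00 cm
y_c = 705840.00 / 6240.00 = 113.12 cm

x_c = 70.00 cm, y_c = 113.12 cm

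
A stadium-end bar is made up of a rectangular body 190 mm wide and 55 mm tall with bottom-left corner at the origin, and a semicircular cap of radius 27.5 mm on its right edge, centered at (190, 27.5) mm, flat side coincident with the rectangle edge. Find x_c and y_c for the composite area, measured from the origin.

rectangular body: A = 190 × 55 = 10450.00, centroid at (95.00, 27.50).
semicircular end: A = ½π·27.5² = 1187.91, centroid at (201.67, 27.50).
ΣA = 11637.91 mm², ΣAx_c = 1232318.38 mm³, ΣAy_c = 320042.65 mm³.
x_c = 1232318.38/11637.91 = 105.89 mm; y_c = 320042.65/11637.91 = 27.50 mm.

x_c = 105.89 mm, y_c = 27.50 mm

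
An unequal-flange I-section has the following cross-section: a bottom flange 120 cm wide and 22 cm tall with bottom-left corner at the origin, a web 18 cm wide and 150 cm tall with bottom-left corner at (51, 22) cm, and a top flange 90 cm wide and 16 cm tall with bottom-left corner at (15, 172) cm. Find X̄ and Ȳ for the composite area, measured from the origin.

X̄ = 60.00 cm, Ȳ = 81.14 cm

Part | A | x̄ᵢ | ȳᵢ | A·x̄ᵢ | A·ȳᵢ
bottom flange | 2640.00 | 60.00 | 11.00 | 158400.00 | 29040.00
web | 2700.00 | 60.00 | 97.00 | 162000.00 | 261900.00
top flange | 1440.00 | 60.00 | 180.00 | 86400.00 | 259200.00
Σ | 6780.00 |  |  | 406800.00 | 550140.00
X̄ = 406800.00 / 6780.00 = 60.00 cm
Ȳ = 550140.00 / 6780.00 = 81.14 cm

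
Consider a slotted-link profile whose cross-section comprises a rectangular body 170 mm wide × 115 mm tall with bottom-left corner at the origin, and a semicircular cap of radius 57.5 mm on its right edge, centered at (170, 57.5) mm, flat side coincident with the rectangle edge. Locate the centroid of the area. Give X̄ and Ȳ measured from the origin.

X̄ = 107.96 mm, Ȳ = 57.50 mm

Part | A | x̄ᵢ | ȳᵢ | A·x̄ᵢ | A·ȳᵢ
rectangular body | 19550.00 | 85.00 | 57.50 | 1661750.00 | 1124125.00
semicircular end | 5193.45 | 194.40 | 57.50 | 1009625.29 | 298623.11
Σ | 24743.45 |  |  | 2671375.29 | 1422748.11
X̄ = 2671375.29 / 24743.45 = 107.96 mm
Ȳ = 1422748.11 / 24743.45 = 57.50 mm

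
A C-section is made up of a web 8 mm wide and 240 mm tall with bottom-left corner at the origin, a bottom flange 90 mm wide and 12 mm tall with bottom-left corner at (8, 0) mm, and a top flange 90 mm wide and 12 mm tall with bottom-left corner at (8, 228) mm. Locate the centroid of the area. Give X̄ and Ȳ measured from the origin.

X̄ = 29.94 mm, Ȳ = 120.00 mm

web: A = 8 × 240 = 1920.00, centroid at (4.00, 120.00).
bottom flange: A = 90 × 12 = 1080.00, centroid at (53.00, 6.00).
top flange: A = 90 × 12 = 1080.00, centroid at (53.00, 234.00).
ΣA = 4080.00 mm²
ΣAX̄ = (1920.00)(4.00) + (1080.00)(53.00) + (1080.00)(53.00) = 122160.00 mm³
ΣAȲ = (1920.00)(120.00) + (1080.00)(6.00) + (1080.00)(234.00) = 489600.00 mm³
X̄ = 122160.00 / 4080.00 = 29.94 mm
Ȳ = 489600.00 / 4080.00 = 120.00 mm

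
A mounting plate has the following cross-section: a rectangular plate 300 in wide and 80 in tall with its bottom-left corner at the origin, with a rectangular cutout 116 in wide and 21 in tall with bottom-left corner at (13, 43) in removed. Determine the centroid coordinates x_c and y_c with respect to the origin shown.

Part | A | x̄ᵢ | ȳᵢ | A·x̄ᵢ | A·ȳᵢ
plate | 24000.00 | 150.00 | 40.00 | 3600000.00 | 960000.00
hole | -2436.00 | 71.00 | 53.50 | -172956.00 | -130326.00
Σ | 21564.00 |  |  | 3427044.00 | 829674.00
x_c = 3427044.00 / 21564.00 = 158.92 in
y_c = 829674.00 / 21564.00 = 38.47 in

x_c = 158.92 in, y_c = 38.47 in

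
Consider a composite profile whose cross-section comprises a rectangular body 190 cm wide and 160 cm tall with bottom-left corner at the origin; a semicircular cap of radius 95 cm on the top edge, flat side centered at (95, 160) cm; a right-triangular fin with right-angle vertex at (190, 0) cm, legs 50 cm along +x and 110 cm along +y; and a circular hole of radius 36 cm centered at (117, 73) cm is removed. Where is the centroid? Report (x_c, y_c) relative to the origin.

x_c = 100.03 cm, y_c = 117.34 cm

rectangular body: A = 190 × 160 = 30400.00, centroid at (95.00, 80.00).
semicircular top: A = ½π·95² = 14176.44, centroid at (95.00, 200.32).
triangular fin: A = ½·50·110 = 2750.00, centroid at (206.67, 36.67).
hole: A = −π·36² = -4071.50, centroid at (117.00, 73.00).
ΣA = 43254.93 cm²
ΣAx_c = (30400.00)(95.00) + (14176.44)(95.00) + (2750.00)(206.67) + (-4071.50)(117.00) = 4326728.86 cm³
ΣAy_c = (30400.00)(80.00) + (14176.44)(200.32) + (2750.00)(36.67) + (-4071.50)(73.00) = 5075426.76 cm³
x_c = 4326728.86 / 43254.93 = 100.03 cm
y_c = 5075426.76 / 43254.93 = 117.34 cm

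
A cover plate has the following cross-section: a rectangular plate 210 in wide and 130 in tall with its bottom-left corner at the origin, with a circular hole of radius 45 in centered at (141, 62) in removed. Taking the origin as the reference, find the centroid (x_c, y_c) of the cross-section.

x_c = 94.06 in, y_c = 65.91 in

plate: A = 210 × 130 = 27300.00, centroid at (105.00, 65.00).
hole: A = −π·45² = -6361.73, centroid at (141.00, 62.00).
ΣA = 20938.27 in²
ΣAx_c = (27300.00)(105.00) + (-6361.73)(141.00) = 1969496.76 in³
ΣAy_c = (27300.00)(65.00) + (-6361.73)(62.00) = 1380073.04 in³
x_c = 1969496.76 / 20938.27 = 94.06 in
y_c = 1380073.04 / 20938.27 = 65.91 in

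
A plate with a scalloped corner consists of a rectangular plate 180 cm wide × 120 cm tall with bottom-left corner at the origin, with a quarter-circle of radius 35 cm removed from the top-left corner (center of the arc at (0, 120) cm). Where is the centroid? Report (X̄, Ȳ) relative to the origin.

X̄ = 93.50 cm, Ȳ = 57.90 cm

Part | A | x̄ᵢ | ȳᵢ | A·x̄ᵢ | A·ȳᵢ
plate | 21600.00 | 90.00 | 60.00 | 1944000.00 | 1296000.00
removed quarter-circle | -962.11 | 14.85 | 105.15 | -14291.67 | -101161.86
Σ | 20637.89 |  |  | 1929708.33 | 1194838.14
X̄ = 1929708.33 / 20637.89 = 93.50 cm
Ȳ = 1194838.14 / 20637.89 = 57.90 cm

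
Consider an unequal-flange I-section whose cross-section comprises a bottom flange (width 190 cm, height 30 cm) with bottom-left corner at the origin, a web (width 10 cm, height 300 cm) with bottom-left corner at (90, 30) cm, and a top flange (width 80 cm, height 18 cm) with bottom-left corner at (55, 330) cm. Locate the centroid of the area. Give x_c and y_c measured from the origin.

x_c = 95.00 cm, y_c = 109.83 cm

Part | A | x̄ᵢ | ȳᵢ | A·x̄ᵢ | A·ȳᵢ
bottom flange | 5700.00 | 95.00 | 15.00 | 541500.00 | 85500.00
web | 3000.00 | 95.00 | 180.00 | 285000.00 | 540000.00
top flange | 1440.00 | 95.00 | 339.00 | 136800.00 | 488160.00
Σ | 10140.00 |  |  | 963300.00 | 1113660.00
x_c = 963300.00 / 10140.00 = 95.00 cm
y_c = 1113660.00 / 10140.00 = 109.83 cm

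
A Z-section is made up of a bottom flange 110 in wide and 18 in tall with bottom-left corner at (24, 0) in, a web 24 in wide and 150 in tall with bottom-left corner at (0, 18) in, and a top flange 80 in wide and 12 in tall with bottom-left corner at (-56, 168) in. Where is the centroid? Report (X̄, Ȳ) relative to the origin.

bottom flange: A = 110 × 18 = 1980.00, centroid at (79.00, 9.00).
web: A = 24 × 150 = 3600.00, centroid at (12.00, 93.00).
top flange: A = 80 × 12 = 960.00, centroid at (-16.00, 174.00).
ΣA = 6540.00 in², ΣAX̄ = 184260.00 in³, ΣAȲ = 519660.00 in³.
X̄ = 184260.00/6540.00 = 28.17 in; Ȳ = 519660.00/6540.00 = 79.46 in.

X̄ = 28.17 in, Ȳ = 79.46 in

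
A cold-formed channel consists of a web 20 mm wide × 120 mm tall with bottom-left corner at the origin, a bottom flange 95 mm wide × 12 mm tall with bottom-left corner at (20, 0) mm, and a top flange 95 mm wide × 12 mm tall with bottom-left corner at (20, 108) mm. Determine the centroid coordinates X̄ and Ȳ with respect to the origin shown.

X̄ = 38.01 mm, Ȳ = 60.00 mm

web: A = 20 × 120 = 2400.00, centroid at (10.00, 60.00).
bottom flange: A = 95 × 12 = 1140.00, centroid at (67.50, 6.00).
top flange: A = 95 × 12 = 1140.00, centroid at (67.50, 114.00).
ΣA = 4680.00 mm², ΣAX̄ = 177900.00 mm³, ΣAȲ = 280800.00 mm³.
X̄ = 177900.00/4680.00 = 38.01 mm; Ȳ = 280800.00/4680.00 = 60.00 mm.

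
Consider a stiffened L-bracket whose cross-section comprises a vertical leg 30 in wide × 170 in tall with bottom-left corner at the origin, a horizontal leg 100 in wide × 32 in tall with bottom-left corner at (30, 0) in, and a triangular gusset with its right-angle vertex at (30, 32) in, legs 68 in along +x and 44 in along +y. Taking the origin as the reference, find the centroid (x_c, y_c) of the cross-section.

x_c = 41.99 in, y_c = 56.61 in

vertical leg: A = 30 × 170 = 5100.00, centroid at (15.00, 85.00).
horizontal leg: A = 100 × 32 = 3200.00, centroid at (80.00, 16.00).
gusset: A = ½·68·44 = 1496.00, centroid at (52.67, 46.67).
ΣA = 9796.00 in², ΣAx_c = 411289.33 in³, ΣAy_c = 554513.33 in³.
x_c = 411289.33/9796.00 = 41.99 in; y_c = 554513.33/9796.00 = 56.61 in.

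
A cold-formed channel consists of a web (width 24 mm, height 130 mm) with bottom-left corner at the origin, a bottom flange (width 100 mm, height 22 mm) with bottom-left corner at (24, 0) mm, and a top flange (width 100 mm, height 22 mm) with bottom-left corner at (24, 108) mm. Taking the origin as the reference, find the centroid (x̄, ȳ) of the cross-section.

x̄ = 48.28 mm, ȳ = 65.00 mm

web: A = 24 × 130 = 3120.00, centroid at (12.00, 65.00).
bottom flange: A = 100 × 22 = 2200.00, centroid at (74.00, 11.00).
top flange: A = 100 × 22 = 2200.00, centroid at (74.00, 119.00).
ΣA = 7520.00 mm², ΣAx̄ = 363040.00 mm³, ΣAȳ = 488800.00 mm³.
x̄ = 363040.00/7520.00 = 48.28 mm; ȳ = 488800.00/7520.00 = 65.00 mm.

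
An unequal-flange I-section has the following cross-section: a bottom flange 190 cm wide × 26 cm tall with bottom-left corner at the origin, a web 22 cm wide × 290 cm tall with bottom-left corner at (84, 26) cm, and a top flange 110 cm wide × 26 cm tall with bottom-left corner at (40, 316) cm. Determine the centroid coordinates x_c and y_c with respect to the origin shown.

x_c = 95.00 cm, y_c = 147.82 cm

bottom flange: A = 190 × 26 = 4940.00, centroid at (95.00, 13.00).
web: A = 22 × 290 = 6380.00, centroid at (95.00, 171.00).
top flange: A = 110 × 26 = 2860.00, centroid at (95.00, 329.00).
ΣA = 14180.00 cm²
ΣAx_c = (4940.00)(95.00) + (6380.00)(95.00) + (2860.00)(95.00) = 1347100.00 cm³
ΣAy_c = (4940.00)(13.00) + (6380.00)(171.00) + (2860.00)(329.00) = 2096140.00 cm³
x_c = 1347100.00 / 14180.00 = 95.00 cm
y_c = 2096140.00 / 14180.00 = 147.82 cm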